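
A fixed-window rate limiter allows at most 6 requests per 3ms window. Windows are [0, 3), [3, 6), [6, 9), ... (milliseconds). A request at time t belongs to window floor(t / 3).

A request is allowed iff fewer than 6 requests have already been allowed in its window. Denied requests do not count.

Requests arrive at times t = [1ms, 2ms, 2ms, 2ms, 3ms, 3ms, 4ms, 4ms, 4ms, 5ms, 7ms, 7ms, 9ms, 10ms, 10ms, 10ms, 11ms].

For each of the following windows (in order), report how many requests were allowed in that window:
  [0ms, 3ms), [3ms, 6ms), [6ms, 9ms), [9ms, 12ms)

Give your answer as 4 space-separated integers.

Processing requests:
  req#1 t=1ms (window 0): ALLOW
  req#2 t=2ms (window 0): ALLOW
  req#3 t=2ms (window 0): ALLOW
  req#4 t=2ms (window 0): ALLOW
  req#5 t=3ms (window 1): ALLOW
  req#6 t=3ms (window 1): ALLOW
  req#7 t=4ms (window 1): ALLOW
  req#8 t=4ms (window 1): ALLOW
  req#9 t=4ms (window 1): ALLOW
  req#10 t=5ms (window 1): ALLOW
  req#11 t=7ms (window 2): ALLOW
  req#12 t=7ms (window 2): ALLOW
  req#13 t=9ms (window 3): ALLOW
  req#14 t=10ms (window 3): ALLOW
  req#15 t=10ms (window 3): ALLOW
  req#16 t=10ms (window 3): ALLOW
  req#17 t=11ms (window 3): ALLOW

Allowed counts by window: 4 6 2 5

Answer: 4 6 2 5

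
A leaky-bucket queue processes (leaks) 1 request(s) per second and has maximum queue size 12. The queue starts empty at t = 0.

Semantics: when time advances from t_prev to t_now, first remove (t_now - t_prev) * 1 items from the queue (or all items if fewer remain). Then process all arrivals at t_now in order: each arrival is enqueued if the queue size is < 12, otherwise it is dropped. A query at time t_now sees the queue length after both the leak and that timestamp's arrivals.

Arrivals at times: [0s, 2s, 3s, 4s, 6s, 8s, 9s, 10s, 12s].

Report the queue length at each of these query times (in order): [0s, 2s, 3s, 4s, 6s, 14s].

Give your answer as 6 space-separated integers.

Queue lengths at query times:
  query t=0s: backlog = 1
  query t=2s: backlog = 1
  query t=3s: backlog = 1
  query t=4s: backlog = 1
  query t=6s: backlog = 1
  query t=14s: backlog = 0

Answer: 1 1 1 1 1 0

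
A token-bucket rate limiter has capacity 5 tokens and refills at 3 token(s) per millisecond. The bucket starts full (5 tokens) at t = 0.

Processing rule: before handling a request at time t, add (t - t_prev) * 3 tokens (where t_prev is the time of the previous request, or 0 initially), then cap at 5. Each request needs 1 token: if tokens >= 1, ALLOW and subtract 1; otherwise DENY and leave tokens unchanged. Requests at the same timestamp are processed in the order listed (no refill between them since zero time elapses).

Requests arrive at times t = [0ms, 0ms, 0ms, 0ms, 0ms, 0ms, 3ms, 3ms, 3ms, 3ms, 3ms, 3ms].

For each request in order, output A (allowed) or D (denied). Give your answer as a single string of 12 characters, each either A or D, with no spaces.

Simulating step by step:
  req#1 t=0ms: ALLOW
  req#2 t=0ms: ALLOW
  req#3 t=0ms: ALLOW
  req#4 t=0ms: ALLOW
  req#5 t=0ms: ALLOW
  req#6 t=0ms: DENY
  req#7 t=3ms: ALLOW
  req#8 t=3ms: ALLOW
  req#9 t=3ms: ALLOW
  req#10 t=3ms: ALLOW
  req#11 t=3ms: ALLOW
  req#12 t=3ms: DENY

Answer: AAAAADAAAAAD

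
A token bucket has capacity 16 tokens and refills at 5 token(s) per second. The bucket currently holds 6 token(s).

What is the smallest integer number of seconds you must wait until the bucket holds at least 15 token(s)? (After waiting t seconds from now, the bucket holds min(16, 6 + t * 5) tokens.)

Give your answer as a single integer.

Need 6 + t * 5 >= 15, so t >= 9/5.
Smallest integer t = ceil(9/5) = 2.

Answer: 2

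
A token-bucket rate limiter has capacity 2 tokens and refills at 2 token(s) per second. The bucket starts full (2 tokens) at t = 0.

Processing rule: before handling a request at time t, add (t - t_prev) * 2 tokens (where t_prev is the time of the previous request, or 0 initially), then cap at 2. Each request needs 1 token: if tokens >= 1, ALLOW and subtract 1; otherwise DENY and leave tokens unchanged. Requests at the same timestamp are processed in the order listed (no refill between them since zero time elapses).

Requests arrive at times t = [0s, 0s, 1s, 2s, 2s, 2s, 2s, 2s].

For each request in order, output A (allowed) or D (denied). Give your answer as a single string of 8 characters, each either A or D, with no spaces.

Answer: AAAAADDD

Derivation:
Simulating step by step:
  req#1 t=0s: ALLOW
  req#2 t=0s: ALLOW
  req#3 t=1s: ALLOW
  req#4 t=2s: ALLOW
  req#5 t=2s: ALLOW
  req#6 t=2s: DENY
  req#7 t=2s: DENY
  req#8 t=2s: DENY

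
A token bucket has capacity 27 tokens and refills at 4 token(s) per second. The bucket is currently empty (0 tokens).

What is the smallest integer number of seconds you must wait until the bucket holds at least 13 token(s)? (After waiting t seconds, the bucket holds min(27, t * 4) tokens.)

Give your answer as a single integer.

Answer: 4

Derivation:
Need t * 4 >= 13, so t >= 13/4.
Smallest integer t = ceil(13/4) = 4.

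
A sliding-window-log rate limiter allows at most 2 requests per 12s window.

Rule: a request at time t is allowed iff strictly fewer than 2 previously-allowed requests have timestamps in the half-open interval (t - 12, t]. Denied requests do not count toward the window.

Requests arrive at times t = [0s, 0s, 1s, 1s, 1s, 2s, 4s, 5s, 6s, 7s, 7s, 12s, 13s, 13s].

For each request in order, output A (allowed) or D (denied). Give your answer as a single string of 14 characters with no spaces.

Answer: AADDDDDDDDDAAD

Derivation:
Tracking allowed requests in the window:
  req#1 t=0s: ALLOW
  req#2 t=0s: ALLOW
  req#3 t=1s: DENY
  req#4 t=1s: DENY
  req#5 t=1s: DENY
  req#6 t=2s: DENY
  req#7 t=4s: DENY
  req#8 t=5s: DENY
  req#9 t=6s: DENY
  req#10 t=7s: DENY
  req#11 t=7s: DENY
  req#12 t=12s: ALLOW
  req#13 t=13s: ALLOW
  req#14 t=13s: DENY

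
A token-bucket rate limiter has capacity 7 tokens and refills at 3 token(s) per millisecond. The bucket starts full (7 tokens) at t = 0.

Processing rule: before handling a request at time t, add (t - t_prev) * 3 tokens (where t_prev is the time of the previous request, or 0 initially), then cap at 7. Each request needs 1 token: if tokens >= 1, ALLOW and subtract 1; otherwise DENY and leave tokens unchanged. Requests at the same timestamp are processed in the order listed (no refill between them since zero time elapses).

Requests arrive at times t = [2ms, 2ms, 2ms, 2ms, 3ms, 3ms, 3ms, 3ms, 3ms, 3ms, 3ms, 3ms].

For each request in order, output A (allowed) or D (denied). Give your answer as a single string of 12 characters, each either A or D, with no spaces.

Answer: AAAAAAAAAADD

Derivation:
Simulating step by step:
  req#1 t=2ms: ALLOW
  req#2 t=2ms: ALLOW
  req#3 t=2ms: ALLOW
  req#4 t=2ms: ALLOW
  req#5 t=3ms: ALLOW
  req#6 t=3ms: ALLOW
  req#7 t=3ms: ALLOW
  req#8 t=3ms: ALLOW
  req#9 t=3ms: ALLOW
  req#10 t=3ms: ALLOW
  req#11 t=3ms: DENY
  req#12 t=3ms: DENY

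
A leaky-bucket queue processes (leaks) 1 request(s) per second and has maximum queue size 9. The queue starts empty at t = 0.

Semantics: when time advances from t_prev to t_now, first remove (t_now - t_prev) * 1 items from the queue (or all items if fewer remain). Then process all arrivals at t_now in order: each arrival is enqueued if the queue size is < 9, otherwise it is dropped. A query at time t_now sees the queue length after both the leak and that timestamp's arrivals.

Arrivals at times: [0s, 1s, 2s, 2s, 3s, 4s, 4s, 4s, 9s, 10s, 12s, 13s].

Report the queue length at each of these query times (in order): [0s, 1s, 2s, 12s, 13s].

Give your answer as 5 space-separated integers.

Queue lengths at query times:
  query t=0s: backlog = 1
  query t=1s: backlog = 1
  query t=2s: backlog = 2
  query t=12s: backlog = 1
  query t=13s: backlog = 1

Answer: 1 1 2 1 1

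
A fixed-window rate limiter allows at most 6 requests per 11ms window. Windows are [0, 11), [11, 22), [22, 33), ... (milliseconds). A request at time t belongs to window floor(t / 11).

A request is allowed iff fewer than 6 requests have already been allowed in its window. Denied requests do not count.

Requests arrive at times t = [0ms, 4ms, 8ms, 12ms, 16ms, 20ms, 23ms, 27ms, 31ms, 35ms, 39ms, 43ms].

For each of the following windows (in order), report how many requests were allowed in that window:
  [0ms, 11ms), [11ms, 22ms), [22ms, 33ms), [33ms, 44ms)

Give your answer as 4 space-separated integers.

Answer: 3 3 3 3

Derivation:
Processing requests:
  req#1 t=0ms (window 0): ALLOW
  req#2 t=4ms (window 0): ALLOW
  req#3 t=8ms (window 0): ALLOW
  req#4 t=12ms (window 1): ALLOW
  req#5 t=16ms (window 1): ALLOW
  req#6 t=20ms (window 1): ALLOW
  req#7 t=23ms (window 2): ALLOW
  req#8 t=27ms (window 2): ALLOW
  req#9 t=31ms (window 2): ALLOW
  req#10 t=35ms (window 3): ALLOW
  req#11 t=39ms (window 3): ALLOW
  req#12 t=43ms (window 3): ALLOW

Allowed counts by window: 3 3 3 3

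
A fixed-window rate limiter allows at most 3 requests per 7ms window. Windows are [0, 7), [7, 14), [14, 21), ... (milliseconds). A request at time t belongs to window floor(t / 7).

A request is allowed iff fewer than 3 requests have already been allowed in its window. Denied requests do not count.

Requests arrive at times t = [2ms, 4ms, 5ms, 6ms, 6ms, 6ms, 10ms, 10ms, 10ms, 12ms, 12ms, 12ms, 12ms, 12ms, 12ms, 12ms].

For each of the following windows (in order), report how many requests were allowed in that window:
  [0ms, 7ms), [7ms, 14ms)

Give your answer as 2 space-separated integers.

Answer: 3 3

Derivation:
Processing requests:
  req#1 t=2ms (window 0): ALLOW
  req#2 t=4ms (window 0): ALLOW
  req#3 t=5ms (window 0): ALLOW
  req#4 t=6ms (window 0): DENY
  req#5 t=6ms (window 0): DENY
  req#6 t=6ms (window 0): DENY
  req#7 t=10ms (window 1): ALLOW
  req#8 t=10ms (window 1): ALLOW
  req#9 t=10ms (window 1): ALLOW
  req#10 t=12ms (window 1): DENY
  req#11 t=12ms (window 1): DENY
  req#12 t=12ms (window 1): DENY
  req#13 t=12ms (window 1): DENY
  req#14 t=12ms (window 1): DENY
  req#15 t=12ms (window 1): DENY
  req#16 t=12ms (window 1): DENY

Allowed counts by window: 3 3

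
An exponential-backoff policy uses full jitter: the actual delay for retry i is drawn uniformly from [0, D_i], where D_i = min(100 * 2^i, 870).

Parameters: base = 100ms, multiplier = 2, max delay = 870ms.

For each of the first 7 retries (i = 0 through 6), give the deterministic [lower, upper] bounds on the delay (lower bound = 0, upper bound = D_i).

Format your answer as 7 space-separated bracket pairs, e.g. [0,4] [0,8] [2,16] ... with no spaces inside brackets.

Computing bounds per retry:
  i=0: D_i=min(100*2^0,870)=100, bounds=[0,100]
  i=1: D_i=min(100*2^1,870)=200, bounds=[0,200]
  i=2: D_i=min(100*2^2,870)=400, bounds=[0,400]
  i=3: D_i=min(100*2^3,870)=800, bounds=[0,800]
  i=4: D_i=min(100*2^4,870)=870, bounds=[0,870]
  i=5: D_i=min(100*2^5,870)=870, bounds=[0,870]
  i=6: D_i=min(100*2^6,870)=870, bounds=[0,870]

Answer: [0,100] [0,200] [0,400] [0,800] [0,870] [0,870] [0,870]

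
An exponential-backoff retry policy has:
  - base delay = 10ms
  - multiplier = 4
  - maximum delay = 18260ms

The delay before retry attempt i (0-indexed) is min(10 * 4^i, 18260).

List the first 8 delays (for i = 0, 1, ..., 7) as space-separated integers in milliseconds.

Computing each delay:
  i=0: min(10*4^0, 18260) = 10
  i=1: min(10*4^1, 18260) = 40
  i=2: min(10*4^2, 18260) = 160
  i=3: min(10*4^3, 18260) = 640
  i=4: min(10*4^4, 18260) = 2560
  i=5: min(10*4^5, 18260) = 10240
  i=6: min(10*4^6, 18260) = 18260
  i=7: min(10*4^7, 18260) = 18260

Answer: 10 40 160 640 2560 10240 18260 18260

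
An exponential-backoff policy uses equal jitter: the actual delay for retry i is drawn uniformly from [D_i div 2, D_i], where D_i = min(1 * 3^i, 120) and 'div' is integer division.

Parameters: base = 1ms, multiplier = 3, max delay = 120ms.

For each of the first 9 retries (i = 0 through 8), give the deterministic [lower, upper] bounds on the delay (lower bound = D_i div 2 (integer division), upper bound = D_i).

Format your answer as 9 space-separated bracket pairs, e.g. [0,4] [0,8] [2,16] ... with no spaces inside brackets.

Answer: [0,1] [1,3] [4,9] [13,27] [40,81] [60,120] [60,120] [60,120] [60,120]

Derivation:
Computing bounds per retry:
  i=0: D_i=min(1*3^0,120)=1, bounds=[0,1]
  i=1: D_i=min(1*3^1,120)=3, bounds=[1,3]
  i=2: D_i=min(1*3^2,120)=9, bounds=[4,9]
  i=3: D_i=min(1*3^3,120)=27, bounds=[13,27]
  i=4: D_i=min(1*3^4,120)=81, bounds=[40,81]
  i=5: D_i=min(1*3^5,120)=120, bounds=[60,120]
  i=6: D_i=min(1*3^6,120)=120, bounds=[60,120]
  i=7: D_i=min(1*3^7,120)=120, bounds=[60,120]
  i=8: D_i=min(1*3^8,120)=120, bounds=[60,120]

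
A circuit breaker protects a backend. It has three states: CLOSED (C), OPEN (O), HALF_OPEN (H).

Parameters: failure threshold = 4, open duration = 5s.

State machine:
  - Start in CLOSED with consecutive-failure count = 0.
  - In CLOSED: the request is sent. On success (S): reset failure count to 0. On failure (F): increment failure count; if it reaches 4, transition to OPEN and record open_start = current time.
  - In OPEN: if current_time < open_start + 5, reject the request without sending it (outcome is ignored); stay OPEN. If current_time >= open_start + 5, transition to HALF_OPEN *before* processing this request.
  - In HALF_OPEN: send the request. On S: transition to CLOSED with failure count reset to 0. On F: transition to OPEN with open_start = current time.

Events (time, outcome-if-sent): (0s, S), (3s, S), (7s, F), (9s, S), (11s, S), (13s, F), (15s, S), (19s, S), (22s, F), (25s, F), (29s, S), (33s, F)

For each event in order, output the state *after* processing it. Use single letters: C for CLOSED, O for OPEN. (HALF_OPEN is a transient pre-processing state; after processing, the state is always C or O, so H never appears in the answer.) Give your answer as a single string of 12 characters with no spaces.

State after each event:
  event#1 t=0s outcome=S: state=CLOSED
  event#2 t=3s outcome=S: state=CLOSED
  event#3 t=7s outcome=F: state=CLOSED
  event#4 t=9s outcome=S: state=CLOSED
  event#5 t=11s outcome=S: state=CLOSED
  event#6 t=13s outcome=F: state=CLOSED
  event#7 t=15s outcome=S: state=CLOSED
  event#8 t=19s outcome=S: state=CLOSED
  event#9 t=22s outcome=F: state=CLOSED
  event#10 t=25s outcome=F: state=CLOSED
  event#11 t=29s outcome=S: state=CLOSED
  event#12 t=33s outcome=F: state=CLOSED

Answer: CCCCCCCCCCCC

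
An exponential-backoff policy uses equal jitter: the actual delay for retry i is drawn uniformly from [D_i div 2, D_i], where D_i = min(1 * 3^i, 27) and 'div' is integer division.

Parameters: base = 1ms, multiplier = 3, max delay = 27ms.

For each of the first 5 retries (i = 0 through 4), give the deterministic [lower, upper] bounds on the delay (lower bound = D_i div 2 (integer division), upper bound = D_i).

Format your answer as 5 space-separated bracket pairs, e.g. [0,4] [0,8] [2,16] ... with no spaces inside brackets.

Answer: [0,1] [1,3] [4,9] [13,27] [13,27]

Derivation:
Computing bounds per retry:
  i=0: D_i=min(1*3^0,27)=1, bounds=[0,1]
  i=1: D_i=min(1*3^1,27)=3, bounds=[1,3]
  i=2: D_i=min(1*3^2,27)=9, bounds=[4,9]
  i=3: D_i=min(1*3^3,27)=27, bounds=[13,27]
  i=4: D_i=min(1*3^4,27)=27, bounds=[13,27]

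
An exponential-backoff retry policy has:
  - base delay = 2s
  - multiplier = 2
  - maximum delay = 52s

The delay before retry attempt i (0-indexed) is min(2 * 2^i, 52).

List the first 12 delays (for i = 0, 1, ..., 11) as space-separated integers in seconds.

Answer: 2 4 8 16 32 52 52 52 52 52 52 52

Derivation:
Computing each delay:
  i=0: min(2*2^0, 52) = 2
  i=1: min(2*2^1, 52) = 4
  i=2: min(2*2^2, 52) = 8
  i=3: min(2*2^3, 52) = 16
  i=4: min(2*2^4, 52) = 32
  i=5: min(2*2^5, 52) = 52
  i=6: min(2*2^6, 52) = 52
  i=7: min(2*2^7, 52) = 52
  i=8: min(2*2^8, 52) = 52
  i=9: min(2*2^9, 52) = 52
  i=10: min(2*2^10, 52) = 52
  i=11: min(2*2^11, 52) = 52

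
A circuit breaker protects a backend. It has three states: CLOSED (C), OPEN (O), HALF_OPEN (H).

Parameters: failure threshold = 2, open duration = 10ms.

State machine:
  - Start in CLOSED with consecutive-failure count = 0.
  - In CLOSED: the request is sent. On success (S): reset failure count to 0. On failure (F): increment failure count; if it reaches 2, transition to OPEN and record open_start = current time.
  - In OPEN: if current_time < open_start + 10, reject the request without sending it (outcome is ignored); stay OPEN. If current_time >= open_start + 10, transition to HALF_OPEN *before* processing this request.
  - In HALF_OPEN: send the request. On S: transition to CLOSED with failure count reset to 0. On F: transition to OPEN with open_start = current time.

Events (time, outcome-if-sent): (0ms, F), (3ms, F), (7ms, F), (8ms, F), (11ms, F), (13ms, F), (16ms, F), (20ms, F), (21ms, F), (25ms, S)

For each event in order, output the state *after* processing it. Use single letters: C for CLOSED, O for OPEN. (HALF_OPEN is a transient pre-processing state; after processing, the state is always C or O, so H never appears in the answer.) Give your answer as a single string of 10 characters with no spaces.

State after each event:
  event#1 t=0ms outcome=F: state=CLOSED
  event#2 t=3ms outcome=F: state=OPEN
  event#3 t=7ms outcome=F: state=OPEN
  event#4 t=8ms outcome=F: state=OPEN
  event#5 t=11ms outcome=F: state=OPEN
  event#6 t=13ms outcome=F: state=OPEN
  event#7 t=16ms outcome=F: state=OPEN
  event#8 t=20ms outcome=F: state=OPEN
  event#9 t=21ms outcome=F: state=OPEN
  event#10 t=25ms outcome=S: state=CLOSED

Answer: COOOOOOOOC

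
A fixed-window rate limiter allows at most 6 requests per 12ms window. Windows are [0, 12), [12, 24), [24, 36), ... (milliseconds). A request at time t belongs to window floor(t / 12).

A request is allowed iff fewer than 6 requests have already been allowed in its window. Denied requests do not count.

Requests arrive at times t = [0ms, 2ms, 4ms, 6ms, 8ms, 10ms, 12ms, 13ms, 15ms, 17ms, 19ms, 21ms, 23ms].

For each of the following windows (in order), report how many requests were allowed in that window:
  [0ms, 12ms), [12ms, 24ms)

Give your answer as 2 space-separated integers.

Answer: 6 6

Derivation:
Processing requests:
  req#1 t=0ms (window 0): ALLOW
  req#2 t=2ms (window 0): ALLOW
  req#3 t=4ms (window 0): ALLOW
  req#4 t=6ms (window 0): ALLOW
  req#5 t=8ms (window 0): ALLOW
  req#6 t=10ms (window 0): ALLOW
  req#7 t=12ms (window 1): ALLOW
  req#8 t=13ms (window 1): ALLOW
  req#9 t=15ms (window 1): ALLOW
  req#10 t=17ms (window 1): ALLOW
  req#11 t=19ms (window 1): ALLOW
  req#12 t=21ms (window 1): ALLOW
  req#13 t=23ms (window 1): DENY

Allowed counts by window: 6 6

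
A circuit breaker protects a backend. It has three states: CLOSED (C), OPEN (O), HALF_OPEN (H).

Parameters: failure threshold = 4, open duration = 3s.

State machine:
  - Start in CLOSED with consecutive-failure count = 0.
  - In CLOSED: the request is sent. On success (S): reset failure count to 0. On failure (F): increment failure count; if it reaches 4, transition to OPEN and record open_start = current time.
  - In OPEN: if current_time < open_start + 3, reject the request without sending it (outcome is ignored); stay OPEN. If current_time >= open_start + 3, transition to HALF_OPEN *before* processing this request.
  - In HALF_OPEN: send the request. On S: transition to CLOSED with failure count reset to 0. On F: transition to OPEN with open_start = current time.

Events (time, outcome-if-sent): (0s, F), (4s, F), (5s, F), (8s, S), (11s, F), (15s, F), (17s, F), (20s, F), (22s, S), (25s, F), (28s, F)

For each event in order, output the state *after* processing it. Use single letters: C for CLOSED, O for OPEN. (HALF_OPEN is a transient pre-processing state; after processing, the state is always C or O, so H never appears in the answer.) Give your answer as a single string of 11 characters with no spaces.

State after each event:
  event#1 t=0s outcome=F: state=CLOSED
  event#2 t=4s outcome=F: state=CLOSED
  event#3 t=5s outcome=F: state=CLOSED
  event#4 t=8s outcome=S: state=CLOSED
  event#5 t=11s outcome=F: state=CLOSED
  event#6 t=15s outcome=F: state=CLOSED
  event#7 t=17s outcome=F: state=CLOSED
  event#8 t=20s outcome=F: state=OPEN
  event#9 t=22s outcome=S: state=OPEN
  event#10 t=25s outcome=F: state=OPEN
  event#11 t=28s outcome=F: state=OPEN

Answer: CCCCCCCOOOO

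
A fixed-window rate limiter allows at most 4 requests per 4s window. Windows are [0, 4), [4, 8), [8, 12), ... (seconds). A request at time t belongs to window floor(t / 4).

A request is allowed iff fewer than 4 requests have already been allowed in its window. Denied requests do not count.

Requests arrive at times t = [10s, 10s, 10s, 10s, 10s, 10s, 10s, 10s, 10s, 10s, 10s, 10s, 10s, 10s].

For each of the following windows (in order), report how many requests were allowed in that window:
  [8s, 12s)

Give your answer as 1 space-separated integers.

Answer: 4

Derivation:
Processing requests:
  req#1 t=10s (window 2): ALLOW
  req#2 t=10s (window 2): ALLOW
  req#3 t=10s (window 2): ALLOW
  req#4 t=10s (window 2): ALLOW
  req#5 t=10s (window 2): DENY
  req#6 t=10s (window 2): DENY
  req#7 t=10s (window 2): DENY
  req#8 t=10s (window 2): DENY
  req#9 t=10s (window 2): DENY
  req#10 t=10s (window 2): DENY
  req#11 t=10s (window 2): DENY
  req#12 t=10s (window 2): DENY
  req#13 t=10s (window 2): DENY
  req#14 t=10s (window 2): DENY

Allowed counts by window: 4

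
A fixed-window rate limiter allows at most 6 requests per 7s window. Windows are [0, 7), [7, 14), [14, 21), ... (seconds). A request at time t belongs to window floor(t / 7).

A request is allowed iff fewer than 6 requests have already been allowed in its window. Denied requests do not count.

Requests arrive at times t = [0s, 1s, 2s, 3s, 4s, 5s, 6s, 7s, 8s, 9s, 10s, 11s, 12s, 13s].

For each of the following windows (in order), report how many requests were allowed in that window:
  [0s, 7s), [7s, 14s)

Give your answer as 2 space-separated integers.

Answer: 6 6

Derivation:
Processing requests:
  req#1 t=0s (window 0): ALLOW
  req#2 t=1s (window 0): ALLOW
  req#3 t=2s (window 0): ALLOW
  req#4 t=3s (window 0): ALLOW
  req#5 t=4s (window 0): ALLOW
  req#6 t=5s (window 0): ALLOW
  req#7 t=6s (window 0): DENY
  req#8 t=7s (window 1): ALLOW
  req#9 t=8s (window 1): ALLOW
  req#10 t=9s (window 1): ALLOW
  req#11 t=10s (window 1): ALLOW
  req#12 t=11s (window 1): ALLOW
  req#13 t=12s (window 1): ALLOW
  req#14 t=13s (window 1): DENY

Allowed counts by window: 6 6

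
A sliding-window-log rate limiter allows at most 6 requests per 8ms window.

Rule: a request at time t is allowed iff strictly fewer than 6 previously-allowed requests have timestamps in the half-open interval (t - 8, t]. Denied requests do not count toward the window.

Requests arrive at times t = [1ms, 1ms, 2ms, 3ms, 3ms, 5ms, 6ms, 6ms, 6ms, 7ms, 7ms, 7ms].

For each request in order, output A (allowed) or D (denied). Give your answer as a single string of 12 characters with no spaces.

Answer: AAAAAADDDDDD

Derivation:
Tracking allowed requests in the window:
  req#1 t=1ms: ALLOW
  req#2 t=1ms: ALLOW
  req#3 t=2ms: ALLOW
  req#4 t=3ms: ALLOW
  req#5 t=3ms: ALLOW
  req#6 t=5ms: ALLOW
  req#7 t=6ms: DENY
  req#8 t=6ms: DENY
  req#9 t=6ms: DENY
  req#10 t=7ms: DENY
  req#11 t=7ms: DENY
  req#12 t=7ms: DENY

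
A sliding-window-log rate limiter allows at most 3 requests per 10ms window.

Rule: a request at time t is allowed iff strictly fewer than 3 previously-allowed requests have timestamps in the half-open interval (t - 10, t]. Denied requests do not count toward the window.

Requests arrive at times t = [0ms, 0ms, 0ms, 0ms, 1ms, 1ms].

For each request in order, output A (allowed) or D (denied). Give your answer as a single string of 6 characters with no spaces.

Tracking allowed requests in the window:
  req#1 t=0ms: ALLOW
  req#2 t=0ms: ALLOW
  req#3 t=0ms: ALLOW
  req#4 t=0ms: DENY
  req#5 t=1ms: DENY
  req#6 t=1ms: DENY

Answer: AAADDD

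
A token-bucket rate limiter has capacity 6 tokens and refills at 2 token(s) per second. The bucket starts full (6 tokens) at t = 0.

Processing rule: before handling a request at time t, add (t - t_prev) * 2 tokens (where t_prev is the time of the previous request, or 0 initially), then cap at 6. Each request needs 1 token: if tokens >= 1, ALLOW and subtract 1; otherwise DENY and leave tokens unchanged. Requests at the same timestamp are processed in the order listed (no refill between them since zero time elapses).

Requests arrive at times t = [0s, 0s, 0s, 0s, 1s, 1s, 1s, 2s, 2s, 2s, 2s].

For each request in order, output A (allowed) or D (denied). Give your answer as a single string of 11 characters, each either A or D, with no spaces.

Answer: AAAAAAAAAAD

Derivation:
Simulating step by step:
  req#1 t=0s: ALLOW
  req#2 t=0s: ALLOW
  req#3 t=0s: ALLOW
  req#4 t=0s: ALLOW
  req#5 t=1s: ALLOW
  req#6 t=1s: ALLOW
  req#7 t=1s: ALLOW
  req#8 t=2s: ALLOW
  req#9 t=2s: ALLOW
  req#10 t=2s: ALLOW
  req#11 t=2s: DENY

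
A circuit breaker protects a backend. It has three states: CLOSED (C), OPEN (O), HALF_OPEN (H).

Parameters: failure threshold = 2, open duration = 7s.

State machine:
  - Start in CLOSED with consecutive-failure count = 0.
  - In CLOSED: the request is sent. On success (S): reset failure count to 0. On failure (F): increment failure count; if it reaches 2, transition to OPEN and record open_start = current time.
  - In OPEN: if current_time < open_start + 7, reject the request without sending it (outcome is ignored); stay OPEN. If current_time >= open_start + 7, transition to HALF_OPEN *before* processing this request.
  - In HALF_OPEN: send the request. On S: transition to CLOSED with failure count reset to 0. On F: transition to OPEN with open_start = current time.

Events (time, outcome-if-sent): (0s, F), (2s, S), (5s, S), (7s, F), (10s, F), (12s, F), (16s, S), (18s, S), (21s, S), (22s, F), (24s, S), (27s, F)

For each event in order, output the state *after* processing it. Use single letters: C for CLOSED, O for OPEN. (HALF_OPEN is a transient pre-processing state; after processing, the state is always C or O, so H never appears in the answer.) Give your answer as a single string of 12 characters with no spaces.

State after each event:
  event#1 t=0s outcome=F: state=CLOSED
  event#2 t=2s outcome=S: state=CLOSED
  event#3 t=5s outcome=S: state=CLOSED
  event#4 t=7s outcome=F: state=CLOSED
  event#5 t=10s outcome=F: state=OPEN
  event#6 t=12s outcome=F: state=OPEN
  event#7 t=16s outcome=S: state=OPEN
  event#8 t=18s outcome=S: state=CLOSED
  event#9 t=21s outcome=S: state=CLOSED
  event#10 t=22s outcome=F: state=CLOSED
  event#11 t=24s outcome=S: state=CLOSED
  event#12 t=27s outcome=F: state=CLOSED

Answer: CCCCOOOCCCCC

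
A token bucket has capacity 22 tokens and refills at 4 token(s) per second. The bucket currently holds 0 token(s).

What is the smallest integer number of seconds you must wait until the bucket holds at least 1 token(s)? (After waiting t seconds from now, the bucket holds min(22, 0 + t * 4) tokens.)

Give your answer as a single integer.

Need 0 + t * 4 >= 1, so t >= 1/4.
Smallest integer t = ceil(1/4) = 1.

Answer: 1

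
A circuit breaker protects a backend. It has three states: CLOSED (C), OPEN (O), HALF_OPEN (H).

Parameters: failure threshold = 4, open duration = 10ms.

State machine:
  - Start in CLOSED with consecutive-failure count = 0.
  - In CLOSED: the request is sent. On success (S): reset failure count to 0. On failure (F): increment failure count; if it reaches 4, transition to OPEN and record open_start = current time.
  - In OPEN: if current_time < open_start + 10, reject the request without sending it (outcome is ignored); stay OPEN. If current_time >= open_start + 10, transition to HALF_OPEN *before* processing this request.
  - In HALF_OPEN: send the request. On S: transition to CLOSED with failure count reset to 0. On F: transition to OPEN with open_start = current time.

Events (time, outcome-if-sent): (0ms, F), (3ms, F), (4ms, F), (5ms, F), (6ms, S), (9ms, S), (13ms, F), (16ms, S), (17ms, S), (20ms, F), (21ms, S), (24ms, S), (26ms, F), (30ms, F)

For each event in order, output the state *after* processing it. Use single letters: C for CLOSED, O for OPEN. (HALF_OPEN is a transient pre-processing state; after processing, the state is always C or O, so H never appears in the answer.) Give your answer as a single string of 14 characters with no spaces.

State after each event:
  event#1 t=0ms outcome=F: state=CLOSED
  event#2 t=3ms outcome=F: state=CLOSED
  event#3 t=4ms outcome=F: state=CLOSED
  event#4 t=5ms outcome=F: state=OPEN
  event#5 t=6ms outcome=S: state=OPEN
  event#6 t=9ms outcome=S: state=OPEN
  event#7 t=13ms outcome=F: state=OPEN
  event#8 t=16ms outcome=S: state=CLOSED
  event#9 t=17ms outcome=S: state=CLOSED
  event#10 t=20ms outcome=F: state=CLOSED
  event#11 t=21ms outcome=S: state=CLOSED
  event#12 t=24ms outcome=S: state=CLOSED
  event#13 t=26ms outcome=F: state=CLOSED
  event#14 t=30ms outcome=F: state=CLOSED

Answer: CCCOOOOCCCCCCC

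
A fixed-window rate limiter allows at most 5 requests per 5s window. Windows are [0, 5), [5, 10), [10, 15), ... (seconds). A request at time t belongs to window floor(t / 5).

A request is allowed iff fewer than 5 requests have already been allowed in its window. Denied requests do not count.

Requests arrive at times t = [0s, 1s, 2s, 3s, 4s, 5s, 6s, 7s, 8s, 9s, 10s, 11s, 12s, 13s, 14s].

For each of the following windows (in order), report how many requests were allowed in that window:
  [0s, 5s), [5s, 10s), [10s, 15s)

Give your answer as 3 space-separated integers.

Answer: 5 5 5

Derivation:
Processing requests:
  req#1 t=0s (window 0): ALLOW
  req#2 t=1s (window 0): ALLOW
  req#3 t=2s (window 0): ALLOW
  req#4 t=3s (window 0): ALLOW
  req#5 t=4s (window 0): ALLOW
  req#6 t=5s (window 1): ALLOW
  req#7 t=6s (window 1): ALLOW
  req#8 t=7s (window 1): ALLOW
  req#9 t=8s (window 1): ALLOW
  req#10 t=9s (window 1): ALLOW
  req#11 t=10s (window 2): ALLOW
  req#12 t=11s (window 2): ALLOW
  req#13 t=12s (window 2): ALLOW
  req#14 t=13s (window 2): ALLOW
  req#15 t=14s (window 2): ALLOW

Allowed counts by window: 5 5 5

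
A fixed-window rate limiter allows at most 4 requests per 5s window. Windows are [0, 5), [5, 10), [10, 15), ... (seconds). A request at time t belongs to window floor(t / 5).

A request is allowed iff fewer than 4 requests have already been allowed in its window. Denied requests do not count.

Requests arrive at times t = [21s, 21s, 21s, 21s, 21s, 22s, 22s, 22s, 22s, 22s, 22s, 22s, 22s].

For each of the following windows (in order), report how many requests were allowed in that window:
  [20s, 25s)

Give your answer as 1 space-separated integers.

Processing requests:
  req#1 t=21s (window 4): ALLOW
  req#2 t=21s (window 4): ALLOW
  req#3 t=21s (window 4): ALLOW
  req#4 t=21s (window 4): ALLOW
  req#5 t=21s (window 4): DENY
  req#6 t=22s (window 4): DENY
  req#7 t=22s (window 4): DENY
  req#8 t=22s (window 4): DENY
  req#9 t=22s (window 4): DENY
  req#10 t=22s (window 4): DENY
  req#11 t=22s (window 4): DENY
  req#12 t=22s (window 4): DENY
  req#13 t=22s (window 4): DENY

Allowed counts by window: 4

Answer: 4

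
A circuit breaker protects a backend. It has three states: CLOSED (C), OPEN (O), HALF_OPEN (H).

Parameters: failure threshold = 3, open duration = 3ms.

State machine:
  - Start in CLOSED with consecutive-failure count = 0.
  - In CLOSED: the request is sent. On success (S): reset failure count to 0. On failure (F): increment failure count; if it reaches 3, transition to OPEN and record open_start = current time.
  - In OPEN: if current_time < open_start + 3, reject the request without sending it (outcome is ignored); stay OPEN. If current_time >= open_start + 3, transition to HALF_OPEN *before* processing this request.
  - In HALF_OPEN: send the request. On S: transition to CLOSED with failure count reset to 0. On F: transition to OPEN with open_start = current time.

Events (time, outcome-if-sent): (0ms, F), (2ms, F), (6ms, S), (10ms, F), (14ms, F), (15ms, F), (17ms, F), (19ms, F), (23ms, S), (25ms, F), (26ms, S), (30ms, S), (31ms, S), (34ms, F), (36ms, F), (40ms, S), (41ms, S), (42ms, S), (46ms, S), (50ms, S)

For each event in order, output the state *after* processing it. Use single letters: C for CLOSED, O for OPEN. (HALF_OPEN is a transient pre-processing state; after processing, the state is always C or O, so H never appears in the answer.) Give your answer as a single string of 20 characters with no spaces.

State after each event:
  event#1 t=0ms outcome=F: state=CLOSED
  event#2 t=2ms outcome=F: state=CLOSED
  event#3 t=6ms outcome=S: state=CLOSED
  event#4 t=10ms outcome=F: state=CLOSED
  event#5 t=14ms outcome=F: state=CLOSED
  event#6 t=15ms outcome=F: state=OPEN
  event#7 t=17ms outcome=F: state=OPEN
  event#8 t=19ms outcome=F: state=OPEN
  event#9 t=23ms outcome=S: state=CLOSED
  event#10 t=25ms outcome=F: state=CLOSED
  event#11 t=26ms outcome=S: state=CLOSED
  event#12 t=30ms outcome=S: state=CLOSED
  event#13 t=31ms outcome=S: state=CLOSED
  event#14 t=34ms outcome=F: state=CLOSED
  event#15 t=36ms outcome=F: state=CLOSED
  event#16 t=40ms outcome=S: state=CLOSED
  event#17 t=41ms outcome=S: state=CLOSED
  event#18 t=42ms outcome=S: state=CLOSED
  event#19 t=46ms outcome=S: state=CLOSED
  event#20 t=50ms outcome=S: state=CLOSED

Answer: CCCCCOOOCCCCCCCCCCCC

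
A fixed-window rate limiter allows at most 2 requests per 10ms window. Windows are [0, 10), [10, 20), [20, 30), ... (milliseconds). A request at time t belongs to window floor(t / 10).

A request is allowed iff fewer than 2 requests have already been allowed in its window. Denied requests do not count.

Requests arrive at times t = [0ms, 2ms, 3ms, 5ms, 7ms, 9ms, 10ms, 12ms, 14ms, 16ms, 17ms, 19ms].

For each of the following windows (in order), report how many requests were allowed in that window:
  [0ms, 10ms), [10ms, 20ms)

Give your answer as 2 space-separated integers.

Answer: 2 2

Derivation:
Processing requests:
  req#1 t=0ms (window 0): ALLOW
  req#2 t=2ms (window 0): ALLOW
  req#3 t=3ms (window 0): DENY
  req#4 t=5ms (window 0): DENY
  req#5 t=7ms (window 0): DENY
  req#6 t=9ms (window 0): DENY
  req#7 t=10ms (window 1): ALLOW
  req#8 t=12ms (window 1): ALLOW
  req#9 t=14ms (window 1): DENY
  req#10 t=16ms (window 1): DENY
  req#11 t=17ms (window 1): DENY
  req#12 t=19ms (window 1): DENY

Allowed counts by window: 2 2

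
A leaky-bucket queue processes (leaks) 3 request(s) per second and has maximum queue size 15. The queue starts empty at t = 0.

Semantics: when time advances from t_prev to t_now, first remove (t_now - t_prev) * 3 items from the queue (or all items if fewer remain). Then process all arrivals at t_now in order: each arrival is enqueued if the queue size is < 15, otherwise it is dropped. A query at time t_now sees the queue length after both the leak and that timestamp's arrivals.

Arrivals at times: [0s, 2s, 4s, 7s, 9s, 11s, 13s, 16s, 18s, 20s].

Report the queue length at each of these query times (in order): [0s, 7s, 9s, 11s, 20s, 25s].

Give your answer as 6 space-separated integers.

Queue lengths at query times:
  query t=0s: backlog = 1
  query t=7s: backlog = 1
  query t=9s: backlog = 1
  query t=11s: backlog = 1
  query t=20s: backlog = 1
  query t=25s: backlog = 0

Answer: 1 1 1 1 1 0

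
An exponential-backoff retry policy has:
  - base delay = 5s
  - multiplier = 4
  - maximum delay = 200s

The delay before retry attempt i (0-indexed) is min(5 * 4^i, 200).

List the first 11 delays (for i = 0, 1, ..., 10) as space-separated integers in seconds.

Answer: 5 20 80 200 200 200 200 200 200 200 200

Derivation:
Computing each delay:
  i=0: min(5*4^0, 200) = 5
  i=1: min(5*4^1, 200) = 20
  i=2: min(5*4^2, 200) = 80
  i=3: min(5*4^3, 200) = 200
  i=4: min(5*4^4, 200) = 200
  i=5: min(5*4^5, 200) = 200
  i=6: min(5*4^6, 200) = 200
  i=7: min(5*4^7, 200) = 200
  i=8: min(5*4^8, 200) = 200
  i=9: min(5*4^9, 200) = 200
  i=10: min(5*4^10, 200) = 200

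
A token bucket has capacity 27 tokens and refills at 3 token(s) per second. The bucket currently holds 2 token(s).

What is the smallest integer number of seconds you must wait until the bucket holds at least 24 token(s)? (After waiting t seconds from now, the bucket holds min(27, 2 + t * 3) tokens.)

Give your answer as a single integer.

Answer: 8

Derivation:
Need 2 + t * 3 >= 24, so t >= 22/3.
Smallest integer t = ceil(22/3) = 8.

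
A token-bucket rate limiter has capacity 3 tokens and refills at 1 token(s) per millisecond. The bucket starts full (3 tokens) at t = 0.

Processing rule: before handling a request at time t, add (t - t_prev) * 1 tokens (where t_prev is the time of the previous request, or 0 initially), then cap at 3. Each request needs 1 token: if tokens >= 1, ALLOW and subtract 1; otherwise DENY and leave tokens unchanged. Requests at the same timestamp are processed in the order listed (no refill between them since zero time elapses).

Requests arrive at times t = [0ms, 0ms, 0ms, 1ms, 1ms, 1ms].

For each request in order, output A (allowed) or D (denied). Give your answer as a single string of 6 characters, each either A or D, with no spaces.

Simulating step by step:
  req#1 t=0ms: ALLOW
  req#2 t=0ms: ALLOW
  req#3 t=0ms: ALLOW
  req#4 t=1ms: ALLOW
  req#5 t=1ms: DENY
  req#6 t=1ms: DENY

Answer: AAAADD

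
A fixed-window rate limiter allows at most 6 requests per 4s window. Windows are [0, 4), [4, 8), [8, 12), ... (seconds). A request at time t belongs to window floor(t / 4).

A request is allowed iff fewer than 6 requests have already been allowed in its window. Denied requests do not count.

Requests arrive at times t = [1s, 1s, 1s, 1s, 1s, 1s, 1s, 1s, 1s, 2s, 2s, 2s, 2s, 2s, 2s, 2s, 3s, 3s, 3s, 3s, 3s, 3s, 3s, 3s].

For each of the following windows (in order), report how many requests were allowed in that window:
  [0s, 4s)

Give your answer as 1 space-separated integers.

Answer: 6

Derivation:
Processing requests:
  req#1 t=1s (window 0): ALLOW
  req#2 t=1s (window 0): ALLOW
  req#3 t=1s (window 0): ALLOW
  req#4 t=1s (window 0): ALLOW
  req#5 t=1s (window 0): ALLOW
  req#6 t=1s (window 0): ALLOW
  req#7 t=1s (window 0): DENY
  req#8 t=1s (window 0): DENY
  req#9 t=1s (window 0): DENY
  req#10 t=2s (window 0): DENY
  req#11 t=2s (window 0): DENY
  req#12 t=2s (window 0): DENY
  req#13 t=2s (window 0): DENY
  req#14 t=2s (window 0): DENY
  req#15 t=2s (window 0): DENY
  req#16 t=2s (window 0): DENY
  req#17 t=3s (window 0): DENY
  req#18 t=3s (window 0): DENY
  req#19 t=3s (window 0): DENY
  req#20 t=3s (window 0): DENY
  req#21 t=3s (window 0): DENY
  req#22 t=3s (window 0): DENY
  req#23 t=3s (window 0): DENY
  req#24 t=3s (window 0): DENY

Allowed counts by window: 6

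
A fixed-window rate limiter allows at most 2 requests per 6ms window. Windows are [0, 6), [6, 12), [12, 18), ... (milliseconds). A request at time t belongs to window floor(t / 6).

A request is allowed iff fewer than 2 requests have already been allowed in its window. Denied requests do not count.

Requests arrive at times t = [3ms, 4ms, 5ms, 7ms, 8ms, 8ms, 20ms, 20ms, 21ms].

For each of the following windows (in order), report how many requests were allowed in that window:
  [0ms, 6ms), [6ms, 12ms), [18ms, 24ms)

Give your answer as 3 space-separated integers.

Answer: 2 2 2

Derivation:
Processing requests:
  req#1 t=3ms (window 0): ALLOW
  req#2 t=4ms (window 0): ALLOW
  req#3 t=5ms (window 0): DENY
  req#4 t=7ms (window 1): ALLOW
  req#5 t=8ms (window 1): ALLOW
  req#6 t=8ms (window 1): DENY
  req#7 t=20ms (window 3): ALLOW
  req#8 t=20ms (window 3): ALLOW
  req#9 t=21ms (window 3): DENY

Allowed counts by window: 2 2 2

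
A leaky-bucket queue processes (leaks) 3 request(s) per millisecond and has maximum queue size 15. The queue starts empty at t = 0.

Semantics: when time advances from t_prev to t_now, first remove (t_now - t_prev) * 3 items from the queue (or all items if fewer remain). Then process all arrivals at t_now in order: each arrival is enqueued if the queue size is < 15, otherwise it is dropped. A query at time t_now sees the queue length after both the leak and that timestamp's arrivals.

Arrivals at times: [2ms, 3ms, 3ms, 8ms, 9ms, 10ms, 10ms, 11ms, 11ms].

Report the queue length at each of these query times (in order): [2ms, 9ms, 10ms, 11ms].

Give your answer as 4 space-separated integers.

Queue lengths at query times:
  query t=2ms: backlog = 1
  query t=9ms: backlog = 1
  query t=10ms: backlog = 2
  query t=11ms: backlog = 2

Answer: 1 1 2 2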